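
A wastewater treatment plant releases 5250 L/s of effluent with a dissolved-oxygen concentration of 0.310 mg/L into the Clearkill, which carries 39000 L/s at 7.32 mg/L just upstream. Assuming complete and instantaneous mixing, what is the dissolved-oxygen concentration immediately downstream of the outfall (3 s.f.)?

6.49 mg/L

Flow-weighted mixing: C = (Q_r C_r + Q_w C_w)/(Q_r + Q_w)
= (39000×7.32 + 5250×0.310)/(39000 + 5250) = 287100/44250 = 6.488 mg/L.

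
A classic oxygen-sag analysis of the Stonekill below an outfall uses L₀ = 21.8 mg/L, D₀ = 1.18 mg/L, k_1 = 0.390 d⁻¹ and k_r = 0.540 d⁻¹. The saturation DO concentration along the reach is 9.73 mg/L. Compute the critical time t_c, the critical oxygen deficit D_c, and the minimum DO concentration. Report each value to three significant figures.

With k_r/k_1 = 1.385 and 1 − D₀(k_r−k_1)/(k_1 L₀) = 0.9792,
t_c = ln(1.385 × 0.9792) / (0.540 − 0.390) = ln(1.356) / 0.1500 = 0.3044/0.1500 = 2.029 d.
D_c = (k_1/k_r) L₀ e^(−k_1 t_c) = (0.390/0.540) × 21.8 × e^(−0.390×2.029) = 0.7222 × 21.8 × 0.4532 = 7.136 mg/L.
Minimum DO = C_s − D_c = 9.73 − 7.136 = 2.594 mg/L.

t_c ≈ 2.03 d; D_c ≈ 7.14 mg/L; min DO ≈ 2.59 mg/L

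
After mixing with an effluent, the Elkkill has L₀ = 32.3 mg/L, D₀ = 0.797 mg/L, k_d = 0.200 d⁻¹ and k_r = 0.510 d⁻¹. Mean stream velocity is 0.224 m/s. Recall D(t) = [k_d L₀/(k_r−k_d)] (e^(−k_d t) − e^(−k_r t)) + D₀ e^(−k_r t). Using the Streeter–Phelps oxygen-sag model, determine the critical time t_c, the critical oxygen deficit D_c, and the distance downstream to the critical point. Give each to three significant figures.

t_c ≈ 2.89 d; D_c ≈ 7.10 mg/L; x_c ≈ 56.0 km

t_c = [1/(k_r−k_d)] ln[(k_r/k_d)(1 − D₀(k_r−k_d)/(k_d L₀))]
= [1/(0.510−0.200)] ln[(0.510/0.200)(1 − 0.797×0.3100/(0.200×32.3))]
= (1/0.3100) ln[2.550 × 0.9618] = 3.226 × ln(2.452) = 3.226 × 0.8971 = 2.894 d.
D_c = (k_d/k_r) L₀ e^(−k_d t_c) = (0.200/0.510) × 32.3 × e^(−0.200×2.894) = 0.3922 × 32.3 × 0.5606 = 7.101 mg/L.
x_c = v t_c = 0.224 m/s × 2.894 d × 86400 s/d = 56010 m ≈ 56.0 km.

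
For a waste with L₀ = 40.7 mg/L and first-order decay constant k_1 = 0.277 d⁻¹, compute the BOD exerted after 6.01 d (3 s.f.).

y ≈ 33.0 mg/L

y_t = L₀(1 − e^(−k_1 t)) = 40.7 × (1 − e^(−0.277×6.01))
= 40.7 × (1 − 0.1892) = 40.7 × 0.8108 = 33.00 mg/L.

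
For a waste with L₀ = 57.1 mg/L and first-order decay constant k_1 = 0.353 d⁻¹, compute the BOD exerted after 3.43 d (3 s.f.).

y ≈ 40.1 mg/L

y_t = L₀(1 − e^(−k_1 t)) = 57.1 × (1 − e^(−0.353×3.43))
= 57.1 × (1 − 0.2980) = 57.1 × 0.7020 = 40.09 mg/L.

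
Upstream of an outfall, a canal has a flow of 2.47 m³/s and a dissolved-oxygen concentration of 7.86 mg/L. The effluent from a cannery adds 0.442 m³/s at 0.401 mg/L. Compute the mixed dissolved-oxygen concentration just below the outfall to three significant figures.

Flow-weighted mixing: C = (Q_r C_r + Q_w C_w)/(Q_r + Q_w)
= (2.47×7.86 + 0.442×0.401)/(2.47 + 0.442) = 19.59/2.912 = 6.728 mg/L.

6.73 mg/L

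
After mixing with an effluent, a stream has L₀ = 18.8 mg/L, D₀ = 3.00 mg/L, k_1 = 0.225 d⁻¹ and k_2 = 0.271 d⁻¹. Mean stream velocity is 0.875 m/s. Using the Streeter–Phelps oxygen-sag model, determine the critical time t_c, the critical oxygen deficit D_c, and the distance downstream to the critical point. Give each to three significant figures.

t_c = [1/(k_2−k_1)] ln[(k_2/k_1)(1 − D₀(k_2−k_1)/(k_1 L₀))]
= [1/(0.271−0.225)] ln[(0.271/0.225)(1 − 3.00×0.04600/(0.225×18.8))]
= (1/0.04600) ln[1.204 × 0.9674] = 21.74 × ln(1.165) = 21.74 × 0.1529 = 3.323 d.
D_c = (k_1/k_2) L₀ e^(−k_1 t_c) = (0.225/0.271) × 18.8 × e^(−0.225×3.323) = 0.8303 × 18.8 × 0.4735 = 7.391 mg/L.
x_c = v t_c = 0.875 m/s × 3.323 d × 86400 s/d = 251200 m ≈ 251 km.

t_c ≈ 3.32 d; D_c ≈ 7.39 mg/L; x_c ≈ 251 km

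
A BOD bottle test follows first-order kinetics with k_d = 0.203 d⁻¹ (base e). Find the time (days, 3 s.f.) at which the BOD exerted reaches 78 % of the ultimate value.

y/L₀ = 1 − e^(−k_d t) = 0.78 ⇒ e^(−k_d t) = 0.220
t = −ln(0.220) / 0.203 = 1.514 / 0.203 = 7.459 d.

t ≈ 7.46 d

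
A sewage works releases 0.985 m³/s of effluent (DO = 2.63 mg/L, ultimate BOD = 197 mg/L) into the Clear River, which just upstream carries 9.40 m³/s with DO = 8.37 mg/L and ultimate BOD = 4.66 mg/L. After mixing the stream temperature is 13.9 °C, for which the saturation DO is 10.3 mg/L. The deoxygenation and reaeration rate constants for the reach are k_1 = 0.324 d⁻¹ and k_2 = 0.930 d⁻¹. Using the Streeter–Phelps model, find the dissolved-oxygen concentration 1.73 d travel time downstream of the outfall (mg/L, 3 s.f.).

DO ≈ 5.26 mg/L

Mixed DO = (9.40×8.37 + 0.985×2.63)/(9.40+0.985) = 81.27/10.38 = 7.826 mg/L.
Mixed L₀ = (9.40×4.66 + 0.985×197)/(10.38) = 237.8/10.38 = 22.90 mg/L.
Initial deficit D₀ = C_s − DO₀ = 10.3 − 7.826 = 2.474 mg/L.
D(1.73) = [0.324×22.90/(0.930−0.324)](e^(−0.324×1.73) − e^(−0.930×1.73)) + 2.474 e^(−0.930×1.73)
= 12.25 × (0.5709 − 0.2001) + 2.474 × 0.2001 = 5.036 mg/L.
DO = 10.3 − 5.036 = 5.264 mg/L.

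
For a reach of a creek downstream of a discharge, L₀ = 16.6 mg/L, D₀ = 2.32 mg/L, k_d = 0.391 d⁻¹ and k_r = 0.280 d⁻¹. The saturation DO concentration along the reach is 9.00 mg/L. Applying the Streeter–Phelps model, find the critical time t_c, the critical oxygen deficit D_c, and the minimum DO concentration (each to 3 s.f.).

With k_r/k_d = 0.7161 and 1 − D₀(k_r−k_d)/(k_d L₀) = 1.040,
t_c = ln(0.7161 × 1.040) / (0.280 − 0.391) = ln(0.7445) / -0.1110 = -0.2950/-0.1110 = 2.658 d.
L(t_c) = L₀ e^(−k_d t_c) = 16.6 × 0.3537 = 5.872 mg/L, and at the critical point k_r D_c = k_d L, so D_c = (0.391/0.280) × 5.872 = 8.200 mg/L.
Minimum DO = C_s − D_c = 9.00 − 8.200 = 0.7999 mg/L.

t_c ≈ 2.66 d; D_c ≈ 8.20 mg/L; min DO ≈ 0.800 mg/L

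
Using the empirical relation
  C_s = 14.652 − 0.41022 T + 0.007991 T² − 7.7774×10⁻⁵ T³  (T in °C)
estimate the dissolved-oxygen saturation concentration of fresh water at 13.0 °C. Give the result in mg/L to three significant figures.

C_s = 14.652 − 0.41022×13.0 + 0.007991×13.0² − 7.7774×10⁻⁵×13.0³ = 10.50 mg/L.

C_s ≈ 10.5 mg/L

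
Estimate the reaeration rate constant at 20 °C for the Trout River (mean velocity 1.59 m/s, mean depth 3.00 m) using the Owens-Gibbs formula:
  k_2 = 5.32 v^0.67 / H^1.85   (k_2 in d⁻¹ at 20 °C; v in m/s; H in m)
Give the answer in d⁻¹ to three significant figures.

k_2 ≈ 0.951 d⁻¹

k_2 = 5.32 × 1.59^0.67 / 3.00^1.85 = 5.32 × 1.364 / 7.633 = 0.9510 d⁻¹.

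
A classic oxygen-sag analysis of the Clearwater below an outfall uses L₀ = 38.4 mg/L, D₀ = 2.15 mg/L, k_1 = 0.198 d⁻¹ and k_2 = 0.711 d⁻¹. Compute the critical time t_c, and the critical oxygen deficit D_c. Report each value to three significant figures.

t_c = [1/(k_2−k_1)] ln[(k_2/k_1)(1 − D₀(k_2−k_1)/(k_1 L₀))]
= [1/(0.711−0.198)] ln[(0.711/0.198)(1 − 2.15×0.5130/(0.198×38.4))]
= (1/0.5130) ln[3.591 × 0.8549] = 1.949 × ln(3.070) = 1.949 × 1.122 = 2.187 d.
D_c = (k_1/k_2) L₀ e^(−k_1 t_c) = (0.198/0.711) × 38.4 × e^(−0.198×2.187) = 0.2785 × 38.4 × 0.6486 = 6.936 mg/L.

t_c ≈ 2.19 d; D_c ≈ 6.94 mg/L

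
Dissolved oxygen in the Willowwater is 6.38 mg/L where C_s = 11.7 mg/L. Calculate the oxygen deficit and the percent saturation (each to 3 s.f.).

D ≈ 5.32 mg/L; 54.5 % saturation

D = C_s − C = 11.7 − 6.38 = 5.32 mg/L.
% saturation = 6.38/11.7 × 100 = 54.5 %.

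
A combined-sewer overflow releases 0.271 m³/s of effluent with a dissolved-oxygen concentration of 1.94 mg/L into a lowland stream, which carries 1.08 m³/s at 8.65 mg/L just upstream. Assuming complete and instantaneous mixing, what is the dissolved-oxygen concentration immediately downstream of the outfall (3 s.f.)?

7.30 mg/L

Flow-weighted mixing: C = (Q_r C_r + Q_w C_w)/(Q_r + Q_w)
= (1.08×8.65 + 0.271×1.94)/(1.08 + 0.271) = 9.868/1.351 = 7.304 mg/L.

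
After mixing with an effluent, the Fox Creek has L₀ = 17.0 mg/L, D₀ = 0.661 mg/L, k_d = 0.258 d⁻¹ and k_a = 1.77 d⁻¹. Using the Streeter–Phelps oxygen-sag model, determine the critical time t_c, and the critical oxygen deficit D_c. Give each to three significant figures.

t_c ≈ 1.10 d; D_c ≈ 1.86 mg/L

With k_a/k_d = 6.860 and 1 − D₀(k_a−k_d)/(k_d L₀) = 0.7721,
t_c = ln(6.860 × 0.7721) / (1.77 − 0.258) = ln(5.297) / 1.512 = 1.667/1.512 = 1.103 d.
L(t_c) = L₀ e^(−k_d t_c) = 17.0 × 0.7524 = 12.79 mg/L, and at the critical point k_a D_c = k_d L, so D_c = (0.258/1.77) × 12.79 = 1.864 mg/L.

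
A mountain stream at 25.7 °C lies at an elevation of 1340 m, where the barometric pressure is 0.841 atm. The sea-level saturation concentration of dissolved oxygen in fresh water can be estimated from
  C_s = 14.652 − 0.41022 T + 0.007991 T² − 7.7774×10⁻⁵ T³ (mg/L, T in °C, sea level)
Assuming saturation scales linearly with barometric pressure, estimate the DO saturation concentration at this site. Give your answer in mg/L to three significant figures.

At sea level: C_s = 14.652 − 0.41022×25.7 + 0.007991×25.7² − 7.7774×10⁻⁵×25.7³ = 8.067 mg/L.
Pressure correction: C_s' = 8.067 × 0.841 = 6.784 mg/L.

C_s ≈ 6.78 mg/L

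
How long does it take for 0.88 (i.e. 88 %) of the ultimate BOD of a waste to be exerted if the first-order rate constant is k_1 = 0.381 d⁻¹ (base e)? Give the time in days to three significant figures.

t ≈ 5.56 d

y/L₀ = 1 − e^(−k_1 t) = 0.88 ⇒ e^(−k_1 t) = 0.120
t = −ln(0.120) / 0.381 = 2.120 / 0.381 = 5.565 d.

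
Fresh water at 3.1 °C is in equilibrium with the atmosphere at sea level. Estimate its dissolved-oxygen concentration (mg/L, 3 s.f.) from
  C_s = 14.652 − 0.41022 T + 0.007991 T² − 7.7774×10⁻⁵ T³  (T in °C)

C_s = 14.652 − 0.41022×3.1 + 0.007991×3.1² − 7.7774×10⁻⁵×3.1³ = 13.45 mg/L.

C_s ≈ 13.5 mg/L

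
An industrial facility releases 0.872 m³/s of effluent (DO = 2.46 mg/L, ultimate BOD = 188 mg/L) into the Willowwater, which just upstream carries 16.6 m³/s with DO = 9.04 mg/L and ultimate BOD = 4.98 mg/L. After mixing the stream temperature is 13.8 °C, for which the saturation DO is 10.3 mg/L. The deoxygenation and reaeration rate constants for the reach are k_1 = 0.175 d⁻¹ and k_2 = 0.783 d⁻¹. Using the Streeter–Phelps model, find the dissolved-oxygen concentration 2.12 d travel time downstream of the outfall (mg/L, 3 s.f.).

DO ≈ 7.97 mg/L

Mixed DO = (16.6×9.04 + 0.872×2.46)/(16.6+0.872) = 152.2/17.47 = 8.712 mg/L.
Mixed L₀ = (16.6×4.98 + 0.872×188)/(17.47) = 246.6/17.47 = 14.11 mg/L.
Initial deficit D₀ = C_s − DO₀ = 10.3 − 8.712 = 1.588 mg/L.
D(2.12) = [0.175×14.11/(0.783−0.175)](e^(−0.175×2.12) − e^(−0.783×2.12)) + 1.588 e^(−0.783×2.12)
= 4.062 × (0.6900 − 0.1901) + 1.588 × 0.1901 = 2.333 mg/L.
DO = 10.3 − 2.333 = 7.967 mg/L.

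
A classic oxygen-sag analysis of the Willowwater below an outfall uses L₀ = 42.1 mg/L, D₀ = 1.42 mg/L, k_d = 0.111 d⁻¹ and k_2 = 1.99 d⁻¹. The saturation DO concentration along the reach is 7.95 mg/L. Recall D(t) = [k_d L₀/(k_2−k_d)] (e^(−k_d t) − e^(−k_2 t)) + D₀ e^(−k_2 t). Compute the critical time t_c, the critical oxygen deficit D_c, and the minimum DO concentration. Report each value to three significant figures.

t_c ≈ 1.09 d; D_c ≈ 2.08 mg/L; min DO ≈ 5.87 mg/L

At the critical point dD/dt = 0, so k_d L₀ e^(−k_d t) = k_2 D. Substituting D(t) from the Streeter–Phelps equation and solving for t gives
t_c = ln[(k_2/k_d)(1 − D₀(k_2−k_d)/(k_d L₀))] / (k_2−k_d).
Here k_2−k_d = 1.879 d⁻¹ and 1 − D₀(k_2−k_d)/(k_d L₀) = 1 − 1.42×1.879/(0.111×42.1) = 0.4290, so
t_c = ln(17.93 × 0.4290) / 1.879 = 2.040 / 1.879 = 1.086 d.
L(t_c) = L₀ e^(−k_d t_c) = 42.1 × 0.8865 = 37.32 mg/L, and at the critical point k_2 D_c = k_d L, so D_c = (0.111/1.99) × 37.32 = 2.082 mg/L.
Minimum DO = C_s − D_c = 7.95 − 2.082 = 5.868 mg/L.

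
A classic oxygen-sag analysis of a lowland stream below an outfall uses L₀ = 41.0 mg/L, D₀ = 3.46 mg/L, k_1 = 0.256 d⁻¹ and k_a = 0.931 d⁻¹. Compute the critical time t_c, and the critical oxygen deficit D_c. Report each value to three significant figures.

At the critical point dD/dt = 0, so k_1 L₀ e^(−k_1 t) = k_a D. Substituting D(t) from the Streeter–Phelps equation and solving for t gives
t_c = ln[(k_a/k_1)(1 − D₀(k_a−k_1)/(k_1 L₀))] / (k_a−k_1).
Here k_a−k_1 = 0.6750 d⁻¹ and 1 − D₀(k_a−k_1)/(k_1 L₀) = 1 − 3.46×0.6750/(0.256×41.0) = 0.7775, so
t_c = ln(3.637 × 0.7775) / 0.6750 = 1.039 / 0.6750 = 1.540 d.
L(t_c) = L₀ e^(−k_1 t_c) = 41.0 × 0.6742 = 27.64 mg/L, and at the critical point k_a D_c = k_1 L, so D_c = (0.256/0.931) × 27.64 = 7.601 mg/L.

t_c ≈ 1.54 d; D_c ≈ 7.60 mg/L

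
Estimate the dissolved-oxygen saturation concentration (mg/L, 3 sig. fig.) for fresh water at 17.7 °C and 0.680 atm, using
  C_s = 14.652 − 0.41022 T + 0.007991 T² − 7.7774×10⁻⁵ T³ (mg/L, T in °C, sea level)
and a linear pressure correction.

C_s ≈ 6.44 mg/L

At sea level: C_s = 14.652 − 0.41022×17.7 + 0.007991×17.7² − 7.7774×10⁻⁵×17.7³ = 9.463 mg/L.
Pressure correction: C_s' = 9.463 × 0.680 = 6.435 mg/L.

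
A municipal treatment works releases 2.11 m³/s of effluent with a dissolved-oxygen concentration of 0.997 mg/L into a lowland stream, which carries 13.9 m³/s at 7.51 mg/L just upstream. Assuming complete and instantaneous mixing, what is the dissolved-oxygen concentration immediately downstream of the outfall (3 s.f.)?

Flow-weighted mixing: C = (Q_r C_r + Q_w C_w)/(Q_r + Q_w)
= (13.9×7.51 + 2.11×0.997)/(13.9 + 2.11) = 106.5/16.01 = 6.652 mg/L.

6.65 mg/L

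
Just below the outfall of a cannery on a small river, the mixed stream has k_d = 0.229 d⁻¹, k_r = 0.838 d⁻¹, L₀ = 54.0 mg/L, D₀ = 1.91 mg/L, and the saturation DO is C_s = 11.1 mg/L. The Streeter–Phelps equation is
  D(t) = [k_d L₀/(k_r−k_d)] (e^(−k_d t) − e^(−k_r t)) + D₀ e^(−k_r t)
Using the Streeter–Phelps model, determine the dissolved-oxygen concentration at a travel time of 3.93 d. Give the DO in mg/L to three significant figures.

k_d L₀/(k_r−k_d) = 0.229×54.0/(0.838−0.229) = 12.37/0.6090 = 20.31 mg/L.
e^(−k_d t) = e^(−0.229×3.930) = 0.4066; e^(−k_r t) = e^(−0.838×3.930) = 0.03713.
D = 20.31 × (0.4066 − 0.03713) + 1.91 × 0.03713 = 7.502 + 0.07092 = 7.573 mg/L.
DO = C_s − D = 11.1 − 7.573 = 3.527 mg/L.

DO ≈ 3.53 mg/L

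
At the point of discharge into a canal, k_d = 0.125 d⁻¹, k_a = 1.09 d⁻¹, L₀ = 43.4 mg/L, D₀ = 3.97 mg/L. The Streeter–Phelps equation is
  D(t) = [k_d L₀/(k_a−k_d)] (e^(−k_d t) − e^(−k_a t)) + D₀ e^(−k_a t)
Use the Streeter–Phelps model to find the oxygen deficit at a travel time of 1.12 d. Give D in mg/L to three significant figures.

D ≈ 4.40 mg/L

k_d L₀/(k_a−k_d) = 0.125×43.4/(1.09−0.125) = 5.425/0.9650 = 5.622 mg/L.
e^(−k_d t) = e^(−0.125×1.120) = 0.8694; e^(−k_a t) = e^(−1.09×1.120) = 0.2950.
D = 5.622 × (0.8694 − 0.2950) + 3.97 × 0.2950 = 3.229 + 1.171 = 4.400 mg/L.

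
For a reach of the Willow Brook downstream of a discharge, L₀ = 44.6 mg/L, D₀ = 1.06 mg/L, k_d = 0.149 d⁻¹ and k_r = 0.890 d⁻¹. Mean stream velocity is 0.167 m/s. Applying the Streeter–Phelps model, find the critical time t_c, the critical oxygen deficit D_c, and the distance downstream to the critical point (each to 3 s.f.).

With k_r/k_d = 5.973 and 1 − D₀(k_r−k_d)/(k_d L₀) = 0.8818,
t_c = ln(5.973 × 0.8818) / (0.890 − 0.149) = ln(5.267) / 0.7410 = 1.661/0.7410 = 2.242 d.
D_c = (k_d/k_r) L₀ e^(−k_d t_c) = (0.149/0.890) × 44.6 × e^(−0.149×2.242) = 0.1674 × 44.6 × 0.7160 = 5.346 mg/L.
x_c = v t_c = 0.167 m/s × 2.242 d × 86400 s/d = 32350 m ≈ 32.4 km.

t_c ≈ 2.24 d; D_c ≈ 5.35 mg/L; x_c ≈ 32.4 km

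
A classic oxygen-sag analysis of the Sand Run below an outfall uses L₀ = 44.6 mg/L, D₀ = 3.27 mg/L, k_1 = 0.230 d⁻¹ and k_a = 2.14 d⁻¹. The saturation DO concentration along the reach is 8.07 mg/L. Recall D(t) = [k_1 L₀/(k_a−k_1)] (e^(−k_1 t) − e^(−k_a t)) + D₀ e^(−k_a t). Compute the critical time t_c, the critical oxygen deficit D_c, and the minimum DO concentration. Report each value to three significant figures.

t_c ≈ 0.676 d; D_c ≈ 4.10 mg/L; min DO ≈ 3.97 mg/L

t_c = [1/(k_a−k_1)] ln[(k_a/k_1)(1 − D₀(k_a−k_1)/(k_1 L₀))]
= [1/(2.14−0.230)] ln[(2.14/0.230)(1 − 3.27×1.910/(0.230×44.6))]
= (1/1.910) ln[9.304 × 0.3911] = 0.5236 × ln(3.639) = 0.5236 × 1.292 = 0.6763 d.
D_c = (k_1/k_a) L₀ e^(−k_1 t_c) = (0.230/2.14) × 44.6 × e^(−0.230×0.6763) = 0.1075 × 44.6 × 0.8559 = 4.103 mg/L.
Minimum DO = C_s − D_c = 8.07 − 4.103 = 3.967 mg/L.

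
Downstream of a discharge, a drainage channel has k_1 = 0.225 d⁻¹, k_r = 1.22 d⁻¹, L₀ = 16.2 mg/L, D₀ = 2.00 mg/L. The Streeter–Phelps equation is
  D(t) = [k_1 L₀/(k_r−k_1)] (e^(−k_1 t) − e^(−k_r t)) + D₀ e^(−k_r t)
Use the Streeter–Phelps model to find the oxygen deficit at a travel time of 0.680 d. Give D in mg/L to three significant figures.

k_1 L₀/(k_r−k_1) = 0.225×16.2/(1.22−0.225) = 3.645/0.9950 = 3.663 mg/L.
e^(−k_1 t) = e^(−0.225×0.6800) = 0.8581; e^(−k_r t) = e^(−1.22×0.6800) = 0.4362.
D = 3.663 × (0.8581 − 0.4362) + 2.00 × 0.4362 = 1.546 + 0.8724 = 2.418 mg/L.

D ≈ 2.42 mg/L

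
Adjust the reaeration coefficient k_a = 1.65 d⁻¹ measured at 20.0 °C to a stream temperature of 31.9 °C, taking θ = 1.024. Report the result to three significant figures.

k_a(T₂) = k_a(T₁) · θ^(T₂−T₁) = 1.65 × 1.024^(31.9−20.0)
= 1.65 × 1.024^11.9 = 1.65 × 1.326 = 2.188 d⁻¹.

k_a ≈ 2.19 d⁻¹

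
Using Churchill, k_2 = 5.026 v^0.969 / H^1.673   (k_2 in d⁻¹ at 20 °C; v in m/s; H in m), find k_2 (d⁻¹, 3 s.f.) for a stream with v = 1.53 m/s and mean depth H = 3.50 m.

k_2 ≈ 0.933 d⁻¹

k_2 = 5.026 × 1.53^0.969 / 3.50^1.673 = 5.026 × 1.510 / 8.133 = 0.9332 d⁻¹.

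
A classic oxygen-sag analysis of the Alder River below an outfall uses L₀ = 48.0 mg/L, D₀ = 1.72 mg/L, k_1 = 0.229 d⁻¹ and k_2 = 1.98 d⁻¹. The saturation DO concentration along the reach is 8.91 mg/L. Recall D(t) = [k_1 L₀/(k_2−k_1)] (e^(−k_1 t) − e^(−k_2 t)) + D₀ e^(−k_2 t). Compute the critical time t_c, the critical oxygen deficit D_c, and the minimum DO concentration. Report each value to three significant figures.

At the critical point dD/dt = 0, so k_1 L₀ e^(−k_1 t) = k_2 D. Substituting D(t) from the Streeter–Phelps equation and solving for t gives
t_c = ln[(k_2/k_1)(1 − D₀(k_2−k_1)/(k_1 L₀))] / (k_2−k_1).
Here k_2−k_1 = 1.751 d⁻¹ and 1 − D₀(k_2−k_1)/(k_1 L₀) = 1 − 1.72×1.751/(0.229×48.0) = 0.7260, so
t_c = ln(8.646 × 0.7260) / 1.751 = 1.837 / 1.751 = 1.049 d.
D_c = (k_1/k_2) L₀ e^(−k_1 t_c) = (0.229/1.98) × 48.0 × e^(−0.229×1.049) = 0.1157 × 48.0 × 0.7864 = 4.366 mg/L.
Minimum DO = C_s − D_c = 8.91 − 4.366 = 4.544 mg/L.

t_c ≈ 1.05 d; D_c ≈ 4.37 mg/L; min DO ≈ 4.54 mg/L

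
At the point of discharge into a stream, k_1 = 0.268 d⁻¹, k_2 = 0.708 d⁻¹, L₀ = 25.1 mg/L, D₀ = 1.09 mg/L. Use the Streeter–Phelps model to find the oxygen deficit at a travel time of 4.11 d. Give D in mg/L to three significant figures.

D ≈ 4.31 mg/L

k_1 L₀/(k_2−k_1) = 0.268×25.1/(0.708−0.268) = 6.727/0.4400 = 15.29 mg/L.
e^(−k_1 t) = e^(−0.268×4.110) = 0.3324; e^(−k_2 t) = e^(−0.708×4.110) = 0.05448.
D = 15.29 × (0.3324 − 0.05448) + 1.09 × 0.05448 = 4.249 + 0.05939 = 4.308 mg/L.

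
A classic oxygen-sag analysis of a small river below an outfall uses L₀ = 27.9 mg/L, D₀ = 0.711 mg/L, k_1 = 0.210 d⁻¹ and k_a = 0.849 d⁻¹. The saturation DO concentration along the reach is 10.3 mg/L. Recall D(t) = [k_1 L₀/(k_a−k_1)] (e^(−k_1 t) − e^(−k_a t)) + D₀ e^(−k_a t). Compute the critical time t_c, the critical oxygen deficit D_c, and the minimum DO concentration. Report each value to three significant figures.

At the critical point dD/dt = 0, so k_1 L₀ e^(−k_1 t) = k_a D. Substituting D(t) from the Streeter–Phelps equation and solving for t gives
t_c = ln[(k_a/k_1)(1 − D₀(k_a−k_1)/(k_1 L₀))] / (k_a−k_1).
Here k_a−k_1 = 0.6390 d⁻¹ and 1 − D₀(k_a−k_1)/(k_1 L₀) = 1 − 0.711×0.6390/(0.210×27.9) = 0.9225, so
t_c = ln(4.043 × 0.9225) / 0.6390 = 1.316 / 0.6390 = 2.060 d.
L(t_c) = L₀ e^(−k_1 t_c) = 27.9 × 0.6488 = 18.10 mg/L, and at the critical point k_a D_c = k_1 L, so D_c = (0.210/0.849) × 18.10 = 4.478 mg/L.
Minimum DO = C_s − D_c = 10.3 − 4.478 = 5.822 mg/L.

t_c ≈ 2.06 d; D_c ≈ 4.48 mg/L; min DO ≈ 5.82 mg/L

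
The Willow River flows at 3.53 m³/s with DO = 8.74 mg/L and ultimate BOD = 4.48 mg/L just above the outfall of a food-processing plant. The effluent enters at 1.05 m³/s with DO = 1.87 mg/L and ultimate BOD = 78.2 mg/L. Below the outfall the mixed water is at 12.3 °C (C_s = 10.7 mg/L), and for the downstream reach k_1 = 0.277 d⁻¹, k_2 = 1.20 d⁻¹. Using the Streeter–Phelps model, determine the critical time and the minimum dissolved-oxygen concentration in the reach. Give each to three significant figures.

Mixed DO = (3.53×8.74 + 1.05×1.87)/(3.53+1.05) = 32.82/4.580 = 7.165 mg/L.
Mixed L₀ = (3.53×4.48 + 1.05×78.2)/(4.580) = 97.92/4.580 = 21.38 mg/L.
Initial deficit D₀ = C_s − DO₀ = 10.7 − 7.165 = 3.535 mg/L.
t_c = (1/0.9230) ln[(1.20/0.277)(1 − 3.535×0.9230/(0.277×21.38))] = 1.083 × ln(1.945) = 0.7210 d.
D_c = (0.277/1.20) × 21.38 × e^(−0.277×0.7210) = 0.2308 × 21.38 × 0.8190 = 4.042 mg/L.
Minimum DO = 10.7 − 4.042 = 6.658 mg/L.

t_c ≈ 0.721 d; minimum DO ≈ 6.66 mg/L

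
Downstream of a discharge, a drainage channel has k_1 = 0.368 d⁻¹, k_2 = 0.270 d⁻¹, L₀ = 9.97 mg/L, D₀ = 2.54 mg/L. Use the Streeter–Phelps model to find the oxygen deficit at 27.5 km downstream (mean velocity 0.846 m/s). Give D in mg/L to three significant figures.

D ≈ 3.52 mg/L

Travel time t = x/v = 27.5 km / (0.846 m/s) = 27500 m / 0.846 m/s = 32510 s = 0.3762 d.
k_1 L₀/(k_2−k_1) = 0.368×9.97/(0.270−0.368) = 3.669/-0.09800 = -37.44 mg/L.
e^(−k_1 t) = e^(−0.368×0.3762) = 0.8707; e^(−k_2 t) = e^(−0.270×0.3762) = 0.9034.
D = -37.44 × (0.8707 − 0.9034) + 2.54 × 0.9034 = 1.224 + 2.295 = 3.519 mg/L.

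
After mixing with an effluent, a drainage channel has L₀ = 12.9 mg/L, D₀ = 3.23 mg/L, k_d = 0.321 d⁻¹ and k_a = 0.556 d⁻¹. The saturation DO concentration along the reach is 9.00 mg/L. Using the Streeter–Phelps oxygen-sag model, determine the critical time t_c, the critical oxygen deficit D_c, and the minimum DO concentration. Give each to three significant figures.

At the critical point dD/dt = 0, so k_d L₀ e^(−k_d t) = k_a D. Substituting D(t) from the Streeter–Phelps equation and solving for t gives
t_c = ln[(k_a/k_d)(1 − D₀(k_a−k_d)/(k_d L₀))] / (k_a−k_d).
Here k_a−k_d = 0.2350 d⁻¹ and 1 − D₀(k_a−k_d)/(k_d L₀) = 1 − 3.23×0.2350/(0.321×12.9) = 0.8167, so
t_c = ln(1.732 × 0.8167) / 0.2350 = 0.3468 / 0.2350 = 1.476 d.
D_c = (k_d/k_a) L₀ e^(−k_d t_c) = (0.321/0.556) × 12.9 × e^(−0.321×1.476) = 0.5773 × 12.9 × 0.6227 = 4.637 mg/L.
Minimum DO = C_s − D_c = 9.00 − 4.637 = 4.363 mg/L.

t_c ≈ 1.48 d; D_c ≈ 4.64 mg/L; min DO ≈ 4.36 mg/L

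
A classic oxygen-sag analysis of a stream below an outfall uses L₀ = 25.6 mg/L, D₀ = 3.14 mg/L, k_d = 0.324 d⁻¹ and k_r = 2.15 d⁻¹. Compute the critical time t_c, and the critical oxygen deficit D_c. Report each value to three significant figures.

t_c ≈ 0.393 d; D_c ≈ 3.40 mg/L

t_c = [1/(k_r−k_d)] ln[(k_r/k_d)(1 − D₀(k_r−k_d)/(k_d L₀))]
= [1/(2.15−0.324)] ln[(2.15/0.324)(1 − 3.14×1.826/(0.324×25.6))]
= (1/1.826) ln[6.636 × 0.3087] = 0.5476 × ln(2.049) = 0.5476 × 0.7172 = 0.3928 d.
L(t_c) = L₀ e^(−k_d t_c) = 25.6 × 0.8805 = 22.54 mg/L, and at the critical point k_r D_c = k_d L, so D_c = (0.324/2.15) × 22.54 = 3.397 mg/L.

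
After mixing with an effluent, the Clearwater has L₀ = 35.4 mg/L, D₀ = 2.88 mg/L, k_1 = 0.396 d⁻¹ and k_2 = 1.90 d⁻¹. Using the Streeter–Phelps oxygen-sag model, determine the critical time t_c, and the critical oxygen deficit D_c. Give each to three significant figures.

At the critical point dD/dt = 0, so k_1 L₀ e^(−k_1 t) = k_2 D. Substituting D(t) from the Streeter–Phelps equation and solving for t gives
t_c = ln[(k_2/k_1)(1 − D₀(k_2−k_1)/(k_1 L₀))] / (k_2−k_1).
Here k_2−k_1 = 1.504 d⁻¹ and 1 − D₀(k_2−k_1)/(k_1 L₀) = 1 − 2.88×1.504/(0.396×35.4) = 0.6910, so
t_c = ln(4.798 × 0.6910) / 1.504 = 1.199 / 1.504 = 0.7969 d.
L(t_c) = L₀ e^(−k_1 t_c) = 35.4 × 0.7294 = 25.82 mg/L, and at the critical point k_2 D_c = k_1 L, so D_c = (0.396/1.90) × 25.82 = 5.381 mg/L.

t_c ≈ 0.797 d; D_c ≈ 5.38 mg/L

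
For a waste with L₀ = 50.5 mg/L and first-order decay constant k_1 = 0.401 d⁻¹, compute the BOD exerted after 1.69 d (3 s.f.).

y ≈ 24.9 mg/L

y_t = L₀(1 − e^(−k_1 t)) = 50.5 × (1 − e^(−0.401×1.69))
= 50.5 × (1 − 0.5078) = 50.5 × 0.4922 = 24.86 mg/L.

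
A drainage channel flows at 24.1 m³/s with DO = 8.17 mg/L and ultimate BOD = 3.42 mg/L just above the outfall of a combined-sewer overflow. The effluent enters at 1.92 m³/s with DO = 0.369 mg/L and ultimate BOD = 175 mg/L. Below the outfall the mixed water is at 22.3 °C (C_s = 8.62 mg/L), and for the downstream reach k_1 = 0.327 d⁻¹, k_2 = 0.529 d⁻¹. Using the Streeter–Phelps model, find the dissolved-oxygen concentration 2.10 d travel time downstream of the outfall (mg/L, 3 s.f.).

Mixed DO = (24.1×8.17 + 1.92×0.369)/(24.1+1.92) = 197.6/26.02 = 7.594 mg/L.
Mixed L₀ = (24.1×3.42 + 1.92×175)/(26.02) = 418.4/26.02 = 16.08 mg/L.
Initial deficit D₀ = C_s − DO₀ = 8.62 − 7.594 = 1.026 mg/L.
D(2.10) = [0.327×16.08/(0.529−0.327)](e^(−0.327×2.10) − e^(−0.529×2.10)) + 1.026 e^(−0.529×2.10)
= 26.03 × (0.5032 − 0.3293) + 1.026 × 0.3293 = 4.866 mg/L.
DO = 8.62 − 4.866 = 3.754 mg/L.

DO ≈ 3.75 mg/L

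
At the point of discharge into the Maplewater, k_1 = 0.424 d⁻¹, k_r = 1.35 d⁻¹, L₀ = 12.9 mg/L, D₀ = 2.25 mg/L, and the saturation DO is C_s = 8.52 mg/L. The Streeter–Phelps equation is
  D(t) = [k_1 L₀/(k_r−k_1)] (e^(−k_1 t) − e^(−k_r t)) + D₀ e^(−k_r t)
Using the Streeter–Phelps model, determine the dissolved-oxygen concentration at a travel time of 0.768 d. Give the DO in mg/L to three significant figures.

DO ≈ 5.55 mg/L

k_1 L₀/(k_r−k_1) = 0.424×12.9/(1.35−0.424) = 5.470/0.9260 = 5.907 mg/L.
e^(−k_1 t) = e^(−0.424×0.7680) = 0.7221; e^(−k_r t) = e^(−1.35×0.7680) = 0.3546.
D = 5.907 × (0.7221 − 0.3546) + 2.25 × 0.3546 = 2.171 + 0.7978 = 2.968 mg/L.
DO = C_s − D = 8.52 − 2.968 = 5.552 mg/L.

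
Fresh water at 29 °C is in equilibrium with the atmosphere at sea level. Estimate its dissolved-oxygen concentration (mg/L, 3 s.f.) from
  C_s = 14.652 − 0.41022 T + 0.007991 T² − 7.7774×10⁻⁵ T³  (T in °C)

C_s ≈ 7.58 mg/L

C_s = 14.652 − 0.41022×29 + 0.007991×29² − 7.7774×10⁻⁵×29³ = 7.579 mg/L.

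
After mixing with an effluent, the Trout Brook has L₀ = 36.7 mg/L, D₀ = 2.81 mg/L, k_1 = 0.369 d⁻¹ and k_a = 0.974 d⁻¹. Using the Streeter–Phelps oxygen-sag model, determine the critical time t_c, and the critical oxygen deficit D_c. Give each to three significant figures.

t_c ≈ 1.38 d; D_c ≈ 8.35 mg/L

At the critical point dD/dt = 0, so k_1 L₀ e^(−k_1 t) = k_a D. Substituting D(t) from the Streeter–Phelps equation and solving for t gives
t_c = ln[(k_a/k_1)(1 − D₀(k_a−k_1)/(k_1 L₀))] / (k_a−k_1).
Here k_a−k_1 = 0.6050 d⁻¹ and 1 − D₀(k_a−k_1)/(k_1 L₀) = 1 − 2.81×0.6050/(0.369×36.7) = 0.8745, so
t_c = ln(2.640 × 0.8745) / 0.6050 = 0.8365 / 0.6050 = 1.383 d.
L(t_c) = L₀ e^(−k_1 t_c) = 36.7 × 0.6004 = 22.03 mg/L, and at the critical point k_a D_c = k_1 L, so D_c = (0.369/0.974) × 22.03 = 8.348 mg/L.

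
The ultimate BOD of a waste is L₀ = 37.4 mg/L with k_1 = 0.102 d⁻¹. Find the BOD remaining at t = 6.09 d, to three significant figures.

L_t = L₀ e^(−k_1 t) = 37.4 × e^(−0.102×6.09) = 37.4 × 0.5373 = 20.10 mg/L.

L ≈ 20.1 mg/L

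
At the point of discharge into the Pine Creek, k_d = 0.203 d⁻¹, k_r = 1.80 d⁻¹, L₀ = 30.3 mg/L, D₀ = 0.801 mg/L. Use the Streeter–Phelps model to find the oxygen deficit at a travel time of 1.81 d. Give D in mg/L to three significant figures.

D ≈ 2.55 mg/L

k_d L₀/(k_r−k_d) = 0.203×30.3/(1.80−0.203) = 6.151/1.597 = 3.852 mg/L.
e^(−k_d t) = e^(−0.203×1.810) = 0.6925; e^(−k_r t) = e^(−1.80×1.810) = 0.03847.
D = 3.852 × (0.6925 − 0.03847) + 0.801 × 0.03847 = 2.519 + 0.03081 = 2.550 mg/L.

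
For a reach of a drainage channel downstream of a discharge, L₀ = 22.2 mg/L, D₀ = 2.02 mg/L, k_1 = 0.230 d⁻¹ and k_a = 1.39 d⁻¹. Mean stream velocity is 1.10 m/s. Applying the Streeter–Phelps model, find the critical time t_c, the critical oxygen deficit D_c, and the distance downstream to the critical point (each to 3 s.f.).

t_c = [1/(k_a−k_1)] ln[(k_a/k_1)(1 − D₀(k_a−k_1)/(k_1 L₀))]
= [1/(1.39−0.230)] ln[(1.39/0.230)(1 − 2.02×1.160/(0.230×22.2))]
= (1/1.160) ln[6.043 × 0.5411] = 0.8621 × ln(3.270) = 0.8621 × 1.185 = 1.021 d.
L(t_c) = L₀ e^(−k_1 t_c) = 22.2 × 0.7906 = 17.55 mg/L, and at the critical point k_a D_c = k_1 L, so D_c = (0.230/1.39) × 17.55 = 2.904 mg/L.
x_c = v t_c = 1.10 m/s × 1.021 d × 86400 s/d = 97070 m ≈ 97.1 km.

t_c ≈ 1.02 d; D_c ≈ 2.90 mg/L; x_c ≈ 97.1 km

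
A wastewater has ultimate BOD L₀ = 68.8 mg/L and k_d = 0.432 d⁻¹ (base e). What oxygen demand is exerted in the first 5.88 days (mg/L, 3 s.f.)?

y_t = L₀(1 − e^(−k_d t)) = 68.8 × (1 − e^(−0.432×5.88))
= 68.8 × (1 − 0.07885) = 68.8 × 0.9211 = 63.37 mg/L.

y ≈ 63.4 mg/L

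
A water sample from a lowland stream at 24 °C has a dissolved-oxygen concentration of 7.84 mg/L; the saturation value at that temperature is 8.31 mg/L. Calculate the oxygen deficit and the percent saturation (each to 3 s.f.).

D ≈ 0.470 mg/L; 94.3 % saturation

D = C_s − C = 8.31 − 7.84 = 0.470 mg/L.
% saturation = 7.84/8.31 × 100 = 94.3 %.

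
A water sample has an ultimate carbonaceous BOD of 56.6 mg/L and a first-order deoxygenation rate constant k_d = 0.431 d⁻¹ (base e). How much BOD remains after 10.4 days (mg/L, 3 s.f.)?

L_t = L₀ e^(−k_d t) = 56.6 × e^(−0.431×10.4) = 56.6 × 0.01131 = 0.6399 mg/L.

L ≈ 0.640 mg/L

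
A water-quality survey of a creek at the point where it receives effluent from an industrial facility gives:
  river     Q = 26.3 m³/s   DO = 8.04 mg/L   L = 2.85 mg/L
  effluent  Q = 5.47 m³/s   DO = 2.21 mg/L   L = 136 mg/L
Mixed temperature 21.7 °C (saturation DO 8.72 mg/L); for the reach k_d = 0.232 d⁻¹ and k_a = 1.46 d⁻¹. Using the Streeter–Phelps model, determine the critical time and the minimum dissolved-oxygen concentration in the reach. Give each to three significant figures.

t_c ≈ 1.15 d; minimum DO ≈ 5.59 mg/L

Mixed DO = (26.3×8.04 + 5.47×2.21)/(26.3+5.47) = 223.5/31.77 = 7.036 mg/L.
Mixed L₀ = (26.3×2.85 + 5.47×136)/(31.77) = 818.9/31.77 = 25.78 mg/L.
Initial deficit D₀ = C_s − DO₀ = 8.72 − 7.036 = 1.684 mg/L.
t_c = (1/1.228) ln[(1.46/0.232)(1 − 1.684×1.228/(0.232×25.78))] = 0.8143 × ln(4.117) = 1.152 d.
D_c = (0.232/1.46) × 25.78 × e^(−0.232×1.152) = 0.1589 × 25.78 × 0.7654 = 3.135 mg/L.
Minimum DO = 8.72 − 3.135 = 5.585 mg/L.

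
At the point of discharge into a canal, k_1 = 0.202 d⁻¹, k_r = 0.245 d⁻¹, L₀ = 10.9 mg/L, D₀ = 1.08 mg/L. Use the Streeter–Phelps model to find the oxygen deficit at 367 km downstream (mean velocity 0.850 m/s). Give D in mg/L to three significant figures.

Travel time t = x/v = 367 km / (0.850 m/s) = 367000 m / 0.850 m/s = 431800 s = 4.997 d.
k_1 L₀/(k_r−k_1) = 0.202×10.9/(0.245−0.202) = 2.202/0.04300 = 51.20 mg/L.
e^(−k_1 t) = e^(−0.202×4.997) = 0.3644; e^(−k_r t) = e^(−0.245×4.997) = 0.2940.
D = 51.20 × (0.3644 − 0.2940) + 1.08 × 0.2940 = 3.608 + 0.3175 = 3.926 mg/L.

D ≈ 3.93 mg/L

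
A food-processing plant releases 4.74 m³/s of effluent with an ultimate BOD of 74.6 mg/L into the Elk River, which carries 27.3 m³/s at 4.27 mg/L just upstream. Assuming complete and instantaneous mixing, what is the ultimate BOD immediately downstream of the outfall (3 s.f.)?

14.7 mg/L

Flow-weighted mixing: C = (Q_r C_r + Q_w C_w)/(Q_r + Q_w)
= (27.3×4.27 + 4.74×74.6)/(27.3 + 4.74) = 470.2/32.04 = 14.67 mg/L.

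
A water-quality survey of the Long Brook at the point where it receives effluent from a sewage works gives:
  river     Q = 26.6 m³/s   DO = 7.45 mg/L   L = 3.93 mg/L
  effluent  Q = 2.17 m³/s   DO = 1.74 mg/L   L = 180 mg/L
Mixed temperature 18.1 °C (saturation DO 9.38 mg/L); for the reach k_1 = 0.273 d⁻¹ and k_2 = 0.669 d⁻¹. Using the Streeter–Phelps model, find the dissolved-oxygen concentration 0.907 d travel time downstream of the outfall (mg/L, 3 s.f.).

DO ≈ 5.30 mg/L

Mixed DO = (26.6×7.45 + 2.17×1.74)/(26.6+2.17) = 201.9/28.77 = 7.019 mg/L.
Mixed L₀ = (26.6×3.93 + 2.17×180)/(28.77) = 495.1/28.77 = 17.21 mg/L.
Initial deficit D₀ = C_s − DO₀ = 9.38 − 7.019 = 2.361 mg/L.
D(0.907) = [0.273×17.21/(0.669−0.273)](e^(−0.273×0.907) − e^(−0.669×0.907)) + 2.361 e^(−0.669×0.907)
= 11.86 × (0.7807 − 0.5451) + 2.361 × 0.5451 = 4.082 mg/L.
DO = 9.38 − 4.082 = 5.298 mg/L.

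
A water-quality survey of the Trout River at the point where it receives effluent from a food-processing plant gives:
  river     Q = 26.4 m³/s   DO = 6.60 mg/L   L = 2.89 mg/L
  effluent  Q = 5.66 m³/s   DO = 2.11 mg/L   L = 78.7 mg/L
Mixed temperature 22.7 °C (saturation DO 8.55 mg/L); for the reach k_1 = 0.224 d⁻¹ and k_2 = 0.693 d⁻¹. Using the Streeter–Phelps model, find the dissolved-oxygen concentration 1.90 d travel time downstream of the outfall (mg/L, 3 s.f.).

DO ≈ 4.82 mg/L

Mixed DO = (26.4×6.60 + 5.66×2.11)/(26.4+5.66) = 186.2/32.06 = 5.807 mg/L.
Mixed L₀ = (26.4×2.89 + 5.66×78.7)/(32.06) = 521.7/32.06 = 16.27 mg/L.
Initial deficit D₀ = C_s − DO₀ = 8.55 − 5.807 = 2.743 mg/L.
D(1.90) = [0.224×16.27/(0.693−0.224)](e^(−0.224×1.90) − e^(−0.693×1.90)) + 2.743 e^(−0.693×1.90)
= 7.773 × (0.6534 − 0.2680) + 2.743 × 0.2680 = 3.730 mg/L.
DO = 8.55 − 3.730 = 4.820 mg/L.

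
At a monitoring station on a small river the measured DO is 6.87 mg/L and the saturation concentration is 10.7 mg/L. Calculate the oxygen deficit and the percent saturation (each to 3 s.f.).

D = C_s − C = 10.7 − 6.87 = 3.83 mg/L.
% saturation = 6.87/10.7 × 100 = 64.2 %.

D ≈ 3.83 mg/L; 64.2 % saturation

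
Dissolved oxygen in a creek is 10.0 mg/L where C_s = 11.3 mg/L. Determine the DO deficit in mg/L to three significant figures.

D = C_s − C = 11.3 − 10.0 = 1.30 mg/L.

D ≈ 1.30 mg/L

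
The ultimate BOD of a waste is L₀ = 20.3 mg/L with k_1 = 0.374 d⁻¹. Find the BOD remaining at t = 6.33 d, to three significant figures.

L_t = L₀ e^(−k_1 t) = 20.3 × e^(−0.374×6.33) = 20.3 × 0.09372 = 1.903 mg/L.

L ≈ 1.90 mg/L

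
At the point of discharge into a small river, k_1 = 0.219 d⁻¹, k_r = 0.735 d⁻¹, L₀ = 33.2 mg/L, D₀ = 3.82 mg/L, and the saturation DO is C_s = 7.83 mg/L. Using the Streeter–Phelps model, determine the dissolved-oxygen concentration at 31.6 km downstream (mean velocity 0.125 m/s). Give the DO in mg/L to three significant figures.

Travel time t = x/v = 31.6 km / (0.125 m/s) = 31600 m / 0.125 m/s = 252800 s = 2.926 d.
k_1 L₀/(k_r−k_1) = 0.219×33.2/(0.735−0.219) = 7.271/0.5160 = 14.09 mg/L.
e^(−k_1 t) = e^(−0.219×2.926) = 0.5269; e^(−k_r t) = e^(−0.735×2.926) = 0.1164.
D = 14.09 × (0.5269 − 0.1164) + 3.82 × 0.1164 = 5.784 + 0.4447 = 6.228 mg/L.
DO = C_s − D = 7.83 − 6.228 = 1.602 mg/L.

DO ≈ 1.60 mg/L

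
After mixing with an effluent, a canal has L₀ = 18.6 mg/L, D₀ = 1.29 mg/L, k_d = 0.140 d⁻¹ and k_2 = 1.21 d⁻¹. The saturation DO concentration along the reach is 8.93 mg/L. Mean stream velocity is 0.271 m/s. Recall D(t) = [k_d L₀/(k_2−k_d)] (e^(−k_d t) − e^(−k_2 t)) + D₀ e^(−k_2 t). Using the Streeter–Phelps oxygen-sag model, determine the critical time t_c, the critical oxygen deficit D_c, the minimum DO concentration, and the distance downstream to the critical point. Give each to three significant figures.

t_c ≈ 1.31 d; D_c ≈ 1.79 mg/L; min DO ≈ 7.14 mg/L; x_c ≈ 30.7 km

With k_2/k_d = 8.643 and 1 − D₀(k_2−k_d)/(k_d L₀) = 0.4699,
t_c = ln(8.643 × 0.4699) / (1.21 − 0.140) = ln(4.062) / 1.070 = 1.402/1.070 = 1.310 d.
D_c = (k_d/k_2) L₀ e^(−k_d t_c) = (0.140/1.21) × 18.6 × e^(−0.140×1.310) = 0.1157 × 18.6 × 0.8324 = 1.791 mg/L.
Minimum DO = C_s − D_c = 8.93 − 1.791 = 7.139 mg/L.
x_c = v t_c = 0.271 m/s × 1.310 d × 86400 s/d = 30670 m ≈ 30.7 km.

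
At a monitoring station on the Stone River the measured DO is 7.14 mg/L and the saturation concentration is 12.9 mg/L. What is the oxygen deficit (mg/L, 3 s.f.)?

D = C_s − C = 12.9 − 7.14 = 5.76 mg/L.

D ≈ 5.76 mg/L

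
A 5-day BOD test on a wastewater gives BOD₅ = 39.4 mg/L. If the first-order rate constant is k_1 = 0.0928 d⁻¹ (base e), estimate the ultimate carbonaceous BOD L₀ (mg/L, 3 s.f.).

BOD₅ = L₀(1 − e^(−5k_1)) ⇒ L₀ = BOD₅ / (1 − e^(−5×0.0928))
= 39.4 / (1 − 0.6288) = 39.4 / 0.3712 = 106.1 mg/L.

L₀ ≈ 106 mg/L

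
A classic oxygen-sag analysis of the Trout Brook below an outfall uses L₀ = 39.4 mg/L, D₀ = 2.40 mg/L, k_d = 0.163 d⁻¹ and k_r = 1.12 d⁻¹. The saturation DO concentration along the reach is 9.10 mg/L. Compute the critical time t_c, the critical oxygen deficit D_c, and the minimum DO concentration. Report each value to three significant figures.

t_c ≈ 1.55 d; D_c ≈ 4.45 mg/L; min DO ≈ 4.65 mg/L

At the critical point dD/dt = 0, so k_d L₀ e^(−k_d t) = k_r D. Substituting D(t) from the Streeter–Phelps equation and solving for t gives
t_c = ln[(k_r/k_d)(1 − D₀(k_r−k_d)/(k_d L₀))] / (k_r−k_d).
Here k_r−k_d = 0.9570 d⁻¹ and 1 − D₀(k_r−k_d)/(k_d L₀) = 1 − 2.40×0.9570/(0.163×39.4) = 0.6424, so
t_c = ln(6.871 × 0.6424) / 0.9570 = 1.485 / 0.9570 = 1.551 d.
D_c = (k_d/k_r) L₀ e^(−k_d t_c) = (0.163/1.12) × 39.4 × e^(−0.163×1.551) = 0.1455 × 39.4 × 0.7766 = 4.453 mg/L.
Minimum DO = C_s − D_c = 9.10 − 4.453 = 4.647 mg/L.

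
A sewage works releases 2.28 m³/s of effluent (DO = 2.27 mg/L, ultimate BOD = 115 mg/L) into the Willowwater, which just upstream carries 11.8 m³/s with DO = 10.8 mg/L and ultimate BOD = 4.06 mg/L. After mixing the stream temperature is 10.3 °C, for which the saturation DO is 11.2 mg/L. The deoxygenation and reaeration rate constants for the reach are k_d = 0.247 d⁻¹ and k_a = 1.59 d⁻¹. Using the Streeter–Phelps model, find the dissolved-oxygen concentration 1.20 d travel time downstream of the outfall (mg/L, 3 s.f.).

DO ≈ 8.53 mg/L

Mixed DO = (11.8×10.8 + 2.28×2.27)/(11.8+2.28) = 132.6/14.08 = 9.419 mg/L.
Mixed L₀ = (11.8×4.06 + 2.28×115)/(14.08) = 310.1/14.08 = 22.02 mg/L.
Initial deficit D₀ = C_s − DO₀ = 11.2 − 9.419 = 1.781 mg/L.
D(1.20) = [0.247×22.02/(1.59−0.247)](e^(−0.247×1.20) − e^(−1.59×1.20)) + 1.781 e^(−1.59×1.20)
= 4.051 × (0.7435 − 0.1484) + 1.781 × 0.1484 = 2.675 mg/L.
DO = 11.2 − 2.675 = 8.525 mg/L.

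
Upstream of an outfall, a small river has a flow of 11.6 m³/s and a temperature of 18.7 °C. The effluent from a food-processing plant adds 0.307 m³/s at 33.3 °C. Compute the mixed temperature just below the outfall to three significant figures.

Flow-weighted mixing: C = (Q_r C_r + Q_w C_w)/(Q_r + Q_w)
= (11.6×18.7 + 0.307×33.3)/(11.6 + 0.307) = 227.1/11.91 = 19.08 °C.

19.1 °C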